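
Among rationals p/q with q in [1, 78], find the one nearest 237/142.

127/76

Expand x = 237/142 as a continued fraction with the Euclidean algorithm:
  237 = 1*142 + 95, so a_0 = 1.
  142 = 1*95 + 47, so a_1 = 1.
  95 = 2*47 + 1, so a_2 = 2.
  47 = 47*1 + 0, so a_3 = 47.
so x = [1; 1, 2, 47].
Convergents (p_i = a_i*p_{i-1} + p_{i-2}, q_i = a_i*q_{i-1} + q_{i-2} with p_{-2}=0, p_{-1}=1, q_{-2}=1, q_{-1}=0), until the denominator exceeds 78:
  i=0: a_0=1, p_0 = 1*1 + 0 = 1, q_0 = 1*0 + 1 = 1.
  i=1: a_1=1, p_1 = 1*1 + 1 = 2, q_1 = 1*1 + 0 = 1.
  i=2: a_2=2, p_2 = 2*2 + 1 = 5, q_2 = 2*1 + 1 = 3.
  i=3: a_3=47, p_3 = 47*5 + 2 = 237, q_3 = 47*3 + 1 = 142.
q_3 = 142 > 78, so the last convergent with denominator <= 78 is p_2/q_2 = 5/3.
The closest fraction with denominator <= 78 is either p_2/q_2 or the intermediate fraction (k*p_2 + p_1)/(k*q_2 + q_1) with the largest k >= 1 whose denominator stays <= 78; these approach x as k grows, and every other convergent or intermediate fraction in range is farther away.
Largest k: floor((78 - q_1)/q_2) = floor((78 - 1)/3) = 25.
That gives (25*5 + 2)/(25*3 + 1) = 127/76.
Compare the errors: |x - 5/3| = |237*3 - 5*142|/(142*3) = 1/426, and |x - 127/76| = |237*76 - 127*142|/(142*76) = 22/10792.
Cross-multiplying, 22*426 = 9372 < 10792 = 1*10792, so 22/10792 is smaller: the intermediate fraction 127/76 is closer to x than 5/3.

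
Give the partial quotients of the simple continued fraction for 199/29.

[6; 1, 6, 4]

Run the Euclidean algorithm on 199 and 29; the successive quotients are the partial quotients a_0, a_1, ... (each step inverts the fractional part left over by the previous one):
  199 = 6*29 + 25, so a_0 = 6.
  29 = 1*25 + 4, so a_1 = 1.
  25 = 6*4 + 1, so a_2 = 6.
  4 = 4*1 + 0, so a_3 = 4.
The remainder reaches 0 after 4 divisions, so the expansion has 4 partial quotients, read off in order.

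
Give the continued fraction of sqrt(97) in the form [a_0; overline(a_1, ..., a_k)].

[9; overline(1, 5, 1, 1, 1, 1, 1, 1, 5, 1, 18)]

Write x_i = (sqrt(97) + m_i)/d_i with (m_0, d_0) = (0, 1). a_0 = floor(sqrt(97)) = 9, since 9^2 = 81 <= 97 < 100 = 10^2.
Iterate m_{i+1} = d_i*a_i - m_i, d_{i+1} = (97 - m_{i+1}^2)/d_i, a_{i+1} = floor((a_0 + m_{i+1})/d_{i+1}):
  m_1 = 1*9 - 0 = 9, d_1 = (97 - 9^2)/1 = 16/1 = 16, a_1 = floor((9 + 9)/16) = 1.
  m_2 = 16*1 - 9 = 7, d_2 = (97 - 7^2)/16 = 48/16 = 3, a_2 = floor((9 + 7)/3) = 5.
  m_3 = 3*5 - 7 = 8, d_3 = (97 - 8^2)/3 = 33/3 = 11, a_3 = floor((9 + 8)/11) = 1.
  m_4 = 11*1 - 8 = 3, d_4 = (97 - 3^2)/11 = 88/11 = 8, a_4 = floor((9 + 3)/8) = 1.
  m_5 = 8*1 - 3 = 5, d_5 = (97 - 5^2)/8 = 72/8 = 9, a_5 = floor((9 + 5)/9) = 1.
  m_6 = 9*1 - 5 = 4, d_6 = (97 - 4^2)/9 = 81/9 = 9, a_6 = floor((9 + 4)/9) = 1.
  m_7 = 9*1 - 4 = 5, d_7 = (97 - 5^2)/9 = 72/9 = 8, a_7 = floor((9 + 5)/8) = 1.
  m_8 = 8*1 - 5 = 3, d_8 = (97 - 3^2)/8 = 88/8 = 11, a_8 = floor((9 + 3)/11) = 1.
  m_9 = 11*1 - 3 = 8, d_9 = (97 - 8^2)/11 = 33/11 = 3, a_9 = floor((9 + 8)/3) = 5.
  m_10 = 3*5 - 8 = 7, d_10 = (97 - 7^2)/3 = 48/3 = 16, a_10 = floor((9 + 7)/16) = 1.
  m_11 = 16*1 - 7 = 9, d_11 = (97 - 9^2)/16 = 16/16 = 1, a_11 = floor((9 + 9)/1) = 18.
  m_12 = 1*18 - 9 = 9, d_12 = (97 - 9^2)/1 = 16/1 = 16: (m_12, d_12) = (m_1, d_1) = (9, 16), so from here the quotients repeat a_1, ..., a_11; the period length is 11.
Hence the expansion of sqrt(97) is a_0 = 9 followed by the repeating block 1, 5, 1, 1, 1, 1, 1, 1, 5, 1, 18 (period 11).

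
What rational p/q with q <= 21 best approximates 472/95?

104/21

Expand x = 472/95 as a continued fraction with the Euclidean algorithm:
  472 = 4*95 + 92, so a_0 = 4.
  95 = 1*92 + 3, so a_1 = 1.
  92 = 30*3 + 2, so a_2 = 30.
  3 = 1*2 + 1, so a_3 = 1.
  2 = 2*1 + 0, so a_4 = 2.
so x = [4; 1, 30, 1, 2].
Convergents (p_i = a_i*p_{i-1} + p_{i-2}, q_i = a_i*q_{i-1} + q_{i-2} with p_{-2}=0, p_{-1}=1, q_{-2}=1, q_{-1}=0), until the denominator exceeds 21:
  i=0: a_0=4, p_0 = 4*1 + 0 = 4, q_0 = 4*0 + 1 = 1.
  i=1: a_1=1, p_1 = 1*4 + 1 = 5, q_1 = 1*1 + 0 = 1.
  i=2: a_2=30, p_2 = 30*5 + 4 = 154, q_2 = 30*1 + 1 = 31.
q_2 = 31 > 21, so the last convergent with denominator <= 21 is p_1/q_1 = 5/1.
The closest fraction with denominator <= 21 is either p_1/q_1 or the intermediate fraction (k*p_1 + p_0)/(k*q_1 + q_0) with the largest k >= 1 whose denominator stays <= 21; these approach x as k grows, and every other convergent or intermediate fraction in range is farther away.
Largest k: floor((21 - q_0)/q_1) = floor((21 - 1)/1) = 20.
That gives (20*5 + 4)/(20*1 + 1) = 104/21.
Compare the errors: |x - 5/1| = |472*1 - 5*95|/(95*1) = 3/95, and |x - 104/21| = |472*21 - 104*95|/(95*21) = 32/1995.
Cross-multiplying, 32*95 = 3040 < 5985 = 3*1995, so 32/1995 is smaller: the intermediate fraction 104/21 is closer to x than 5/1.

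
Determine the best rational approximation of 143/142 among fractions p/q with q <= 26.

Expand x = 143/142 as a continued fraction with the Euclidean algorithm:
  143 = 1*142 + 1, so a_0 = 1.
  142 = 142*1 + 0, so a_1 = 142.
so x = [1; 142].
Convergents (p_i = a_i*p_{i-1} + p_{i-2}, q_i = a_i*q_{i-1} + q_{i-2} with p_{-2}=0, p_{-1}=1, q_{-2}=1, q_{-1}=0), until the denominator exceeds 26:
  i=0: a_0=1, p_0 = 1*1 + 0 = 1, q_0 = 1*0 + 1 = 1.
  i=1: a_1=142, p_1 = 142*1 + 1 = 143, q_1 = 142*1 + 0 = 142.
q_1 = 142 > 26, so the last convergent with denominator <= 26 is p_0/q_0 = 1/1.
The closest fraction with denominator <= 26 is either p_0/q_0 or the intermediate fraction (k*p_0 + p_{-1})/(k*q_0 + q_{-1}) with the largest k >= 1 whose denominator stays <= 26; these approach x as k grows, and every other convergent or intermediate fraction in range is farther away.
Largest k: floor((26 - q_{-1})/q_0) = floor((26 - 0)/1) = 26 (using the seeds p_{-1} = 1, q_{-1} = 0).
That gives (26*1 + 1)/(26*1 + 0) = 27/26.
Compare the errors: |x - 1/1| = |143*1 - 1*142|/(142*1) = 1/142, and |x - 27/26| = |143*26 - 27*142|/(142*26) = 116/3692.
Cross-multiplying, 1*3692 = 3692 < 16472 = 116*142, so 1/142 is smaller: the convergent 1/1 is closer to x than 27/26.

1/1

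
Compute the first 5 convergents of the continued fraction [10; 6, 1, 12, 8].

10/1, 61/6, 71/7, 913/90, 7375/727

Using the convergent recurrence p_i = a_i*p_{i-1} + p_{i-2}, q_i = a_i*q_{i-1} + q_{i-2} with p_{-2}=0, p_{-1}=1, q_{-2}=1, q_{-1}=0:
  i=0: a_0=10, p_0 = 10*1 + 0 = 10, q_0 = 10*0 + 1 = 1.
  i=1: a_1=6, p_1 = 6*10 + 1 = 61, q_1 = 6*1 + 0 = 6.
  i=2: a_2=1, p_2 = 1*61 + 10 = 71, q_2 = 1*6 + 1 = 7.
  i=3: a_3=12, p_3 = 12*71 + 61 = 913, q_3 = 12*7 + 6 = 90.
  i=4: a_4=8, p_4 = 8*913 + 71 = 7375, q_4 = 8*90 + 7 = 727.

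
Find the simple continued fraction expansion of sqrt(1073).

[32; (1, 3, 9, 9, 3, 1, 64)]

Write x_i = (sqrt(1073) + m_i)/d_i with (m_0, d_0) = (0, 1). a_0 = floor(sqrt(1073)) = 32, since 32^2 = 1024 <= 1073 < 1089 = 33^2.
Iterate m_{i+1} = d_i*a_i - m_i, d_{i+1} = (1073 - m_{i+1}^2)/d_i, a_{i+1} = floor((a_0 + m_{i+1})/d_{i+1}):
  m_1 = 1*32 - 0 = 32, d_1 = (1073 - 32^2)/1 = 49/1 = 49, a_1 = floor((32 + 32)/49) = 1.
  m_2 = 49*1 - 32 = 17, d_2 = (1073 - 17^2)/49 = 784/49 = 16, a_2 = floor((32 + 17)/16) = 3.
  m_3 = 16*3 - 17 = 31, d_3 = (1073 - 31^2)/16 = 112/16 = 7, a_3 = floor((32 + 31)/7) = 9.
  m_4 = 7*9 - 31 = 32, d_4 = (1073 - 32^2)/7 = 49/7 = 7, a_4 = floor((32 + 32)/7) = 9.
  m_5 = 7*9 - 32 = 31, d_5 = (1073 - 31^2)/7 = 112/7 = 16, a_5 = floor((32 + 31)/16) = 3.
  m_6 = 16*3 - 31 = 17, d_6 = (1073 - 17^2)/16 = 784/16 = 49, a_6 = floor((32 + 17)/49) = 1.
  m_7 = 49*1 - 17 = 32, d_7 = (1073 - 32^2)/49 = 49/49 = 1, a_7 = floor((32 + 32)/1) = 64.
  m_8 = 1*64 - 32 = 32, d_8 = (1073 - 32^2)/1 = 49/1 = 49: (m_8, d_8) = (m_1, d_1) = (32, 49), so from here the quotients repeat a_1, ..., a_7; the period length is 7.
Hence the expansion of sqrt(1073) is a_0 = 32 followed by the repeating block 1, 3, 9, 9, 3, 1, 64 (period 7).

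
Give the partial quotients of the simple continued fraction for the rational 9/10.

[0; 1, 9]

Run the Euclidean algorithm on 9 and 10; the successive quotients are the partial quotients a_0, a_1, ... (each step inverts the fractional part left over by the previous one):
  9 = 0*10 + 9, so a_0 = 0.
  10 = 1*9 + 1, so a_1 = 1.
  9 = 9*1 + 0, so a_2 = 9.
The remainder reaches 0 after 3 divisions, so the expansion has 3 partial quotients, read off in order.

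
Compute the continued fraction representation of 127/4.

[31; 1, 3]

Run the Euclidean algorithm on 127 and 4; the successive quotients are the partial quotients a_0, a_1, ... (each step inverts the fractional part left over by the previous one):
  127 = 31*4 + 3, so a_0 = 31.
  4 = 1*3 + 1, so a_1 = 1.
  3 = 3*1 + 0, so a_2 = 3.
The remainder reaches 0 after 3 divisions, so the expansion has 3 partial quotients, read off in order.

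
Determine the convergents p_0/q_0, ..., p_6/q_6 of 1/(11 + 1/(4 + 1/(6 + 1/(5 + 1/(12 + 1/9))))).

0/1, 1/11, 4/45, 25/281, 129/1450, 1573/17681, 14286/160579

Using the convergent recurrence p_i = a_i*p_{i-1} + p_{i-2}, q_i = a_i*q_{i-1} + q_{i-2} with p_{-2}=0, p_{-1}=1, q_{-2}=1, q_{-1}=0:
  i=0: a_0=0, p_0 = 0*1 + 0 = 0, q_0 = 0*0 + 1 = 1.
  i=1: a_1=11, p_1 = 11*0 + 1 = 1, q_1 = 11*1 + 0 = 11.
  i=2: a_2=4, p_2 = 4*1 + 0 = 4, q_2 = 4*11 + 1 = 45.
  i=3: a_3=6, p_3 = 6*4 + 1 = 25, q_3 = 6*45 + 11 = 281.
  i=4: a_4=5, p_4 = 5*25 + 4 = 129, q_4 = 5*281 + 45 = 1450.
  i=5: a_5=12, p_5 = 12*129 + 25 = 1573, q_5 = 12*1450 + 281 = 17681.
  i=6: a_6=9, p_6 = 9*1573 + 129 = 14286, q_6 = 9*17681 + 1450 = 160579.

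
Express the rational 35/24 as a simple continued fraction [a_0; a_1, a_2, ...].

Run the Euclidean algorithm on 35 and 24; the successive quotients are the partial quotients a_0, a_1, ... (each step inverts the fractional part left over by the previous one):
  35 = 1*24 + 11, so a_0 = 1.
  24 = 2*11 + 2, so a_1 = 2.
  11 = 5*2 + 1, so a_2 = 5.
  2 = 2*1 + 0, so a_3 = 2.
The remainder reaches 0 after 4 divisions, so the expansion has 4 partial quotients, read off in order.

[1; 2, 5, 2]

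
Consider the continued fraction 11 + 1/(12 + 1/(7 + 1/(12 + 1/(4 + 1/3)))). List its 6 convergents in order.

11/1, 133/12, 942/85, 11437/1032, 46690/4213, 151507/13671

Using the convergent recurrence p_i = a_i*p_{i-1} + p_{i-2}, q_i = a_i*q_{i-1} + q_{i-2} with p_{-2}=0, p_{-1}=1, q_{-2}=1, q_{-1}=0:
  i=0: a_0=11, p_0 = 11*1 + 0 = 11, q_0 = 11*0 + 1 = 1.
  i=1: a_1=12, p_1 = 12*11 + 1 = 133, q_1 = 12*1 + 0 = 12.
  i=2: a_2=7, p_2 = 7*133 + 11 = 942, q_2 = 7*12 + 1 = 85.
  i=3: a_3=12, p_3 = 12*942 + 133 = 11437, q_3 = 12*85 + 12 = 1032.
  i=4: a_4=4, p_4 = 4*11437 + 942 = 46690, q_4 = 4*1032 + 85 = 4213.
  i=5: a_5=3, p_5 = 3*46690 + 11437 = 151507, q_5 = 3*4213 + 1032 = 13671.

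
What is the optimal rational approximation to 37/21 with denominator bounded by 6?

7/4

Expand x = 37/21 as a continued fraction with the Euclidean algorithm:
  37 = 1*21 + 16, so a_0 = 1.
  21 = 1*16 + 5, so a_1 = 1.
  16 = 3*5 + 1, so a_2 = 3.
  5 = 5*1 + 0, so a_3 = 5.
so x = [1; 1, 3, 5].
Convergents (p_i = a_i*p_{i-1} + p_{i-2}, q_i = a_i*q_{i-1} + q_{i-2} with p_{-2}=0, p_{-1}=1, q_{-2}=1, q_{-1}=0), until the denominator exceeds 6:
  i=0: a_0=1, p_0 = 1*1 + 0 = 1, q_0 = 1*0 + 1 = 1.
  i=1: a_1=1, p_1 = 1*1 + 1 = 2, q_1 = 1*1 + 0 = 1.
  i=2: a_2=3, p_2 = 3*2 + 1 = 7, q_2 = 3*1 + 1 = 4.
  i=3: a_3=5, p_3 = 5*7 + 2 = 37, q_3 = 5*4 + 1 = 21.
q_3 = 21 > 6, so the last convergent with denominator <= 6 is p_2/q_2 = 7/4.
The closest fraction with denominator <= 6 is either p_2/q_2 or the intermediate fraction (k*p_2 + p_1)/(k*q_2 + q_1) with the largest k >= 1 whose denominator stays <= 6; these approach x as k grows, and every other convergent or intermediate fraction in range is farther away.
Largest k: floor((6 - q_1)/q_2) = floor((6 - 1)/4) = 1.
That gives (1*7 + 2)/(1*4 + 1) = 9/5.
Compare the errors: |x - 7/4| = |37*4 - 7*21|/(21*4) = 1/84, and |x - 9/5| = |37*5 - 9*21|/(21*5) = 4/105.
Cross-multiplying, 1*105 = 105 < 336 = 4*84, so 1/84 is smaller: the convergent 7/4 is closer to x than 9/5.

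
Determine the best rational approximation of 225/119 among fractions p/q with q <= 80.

121/64

Expand x = 225/119 as a continued fraction with the Euclidean algorithm:
  225 = 1*119 + 106, so a_0 = 1.
  119 = 1*106 + 13, so a_1 = 1.
  106 = 8*13 + 2, so a_2 = 8.
  13 = 6*2 + 1, so a_3 = 6.
  2 = 2*1 + 0, so a_4 = 2.
so x = [1; 1, 8, 6, 2].
Convergents (p_i = a_i*p_{i-1} + p_{i-2}, q_i = a_i*q_{i-1} + q_{i-2} with p_{-2}=0, p_{-1}=1, q_{-2}=1, q_{-1}=0), until the denominator exceeds 80:
  i=0: a_0=1, p_0 = 1*1 + 0 = 1, q_0 = 1*0 + 1 = 1.
  i=1: a_1=1, p_1 = 1*1 + 1 = 2, q_1 = 1*1 + 0 = 1.
  i=2: a_2=8, p_2 = 8*2 + 1 = 17, q_2 = 8*1 + 1 = 9.
  i=3: a_3=6, p_3 = 6*17 + 2 = 104, q_3 = 6*9 + 1 = 55.
  i=4: a_4=2, p_4 = 2*104 + 17 = 225, q_4 = 2*55 + 9 = 119.
q_4 = 119 > 80, so the last convergent with denominator <= 80 is p_3/q_3 = 104/55.
The closest fraction with denominator <= 80 is either p_3/q_3 or the intermediate fraction (k*p_3 + p_2)/(k*q_3 + q_2) with the largest k >= 1 whose denominator stays <= 80; these approach x as k grows, and every other convergent or intermediate fraction in range is farther away.
Largest k: floor((80 - q_2)/q_3) = floor((80 - 9)/55) = 1.
That gives (1*104 + 17)/(1*55 + 9) = 121/64.
Compare the errors: |x - 104/55| = |225*55 - 104*119|/(119*55) = 1/6545, and |x - 121/64| = |225*64 - 121*119|/(119*64) = 1/7616.
Cross-multiplying, 1*6545 = 6545 < 7616 = 1*7616, so 1/7616 is smaller: the intermediate fraction 121/64 is closer to x than 104/55.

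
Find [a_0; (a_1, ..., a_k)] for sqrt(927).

[30; (2, 4, 5, 3, 5, 4, 2, 60)]

Write x_i = (sqrt(927) + m_i)/d_i with (m_0, d_0) = (0, 1). a_0 = floor(sqrt(927)) = 30, since 30^2 = 900 <= 927 < 961 = 31^2.
Iterate m_{i+1} = d_i*a_i - m_i, d_{i+1} = (927 - m_{i+1}^2)/d_i, a_{i+1} = floor((a_0 + m_{i+1})/d_{i+1}):
  m_1 = 1*30 - 0 = 30, d_1 = (927 - 30^2)/1 = 27/1 = 27, a_1 = floor((30 + 30)/27) = 2.
  m_2 = 27*2 - 30 = 24, d_2 = (927 - 24^2)/27 = 351/27 = 13, a_2 = floor((30 + 24)/13) = 4.
  m_3 = 13*4 - 24 = 28, d_3 = (927 - 28^2)/13 = 143/13 = 11, a_3 = floor((30 + 28)/11) = 5.
  m_4 = 11*5 - 28 = 27, d_4 = (927 - 27^2)/11 = 198/11 = 18, a_4 = floor((30 + 27)/18) = 3.
  m_5 = 18*3 - 27 = 27, d_5 = (927 - 27^2)/18 = 198/18 = 11, a_5 = floor((30 + 27)/11) = 5.
  m_6 = 11*5 - 27 = 28, d_6 = (927 - 28^2)/11 = 143/11 = 13, a_6 = floor((30 + 28)/13) = 4.
  m_7 = 13*4 - 28 = 24, d_7 = (927 - 24^2)/13 = 351/13 = 27, a_7 = floor((30 + 24)/27) = 2.
  m_8 = 27*2 - 24 = 30, d_8 = (927 - 30^2)/27 = 27/27 = 1, a_8 = floor((30 + 30)/1) = 60.
  m_9 = 1*60 - 30 = 30, d_9 = (927 - 30^2)/1 = 27/1 = 27: (m_9, d_9) = (m_1, d_1) = (30, 27), so from here the quotients repeat a_1, ..., a_8; the period length is 8.
Hence the expansion of sqrt(927) is a_0 = 30 followed by the repeating block 2, 4, 5, 3, 5, 4, 2, 60 (period 8).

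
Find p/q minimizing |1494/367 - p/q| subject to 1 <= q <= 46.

57/14

Expand x = 1494/367 as a continued fraction with the Euclidean algorithm:
  1494 = 4*367 + 26, so a_0 = 4.
  367 = 14*26 + 3, so a_1 = 14.
  26 = 8*3 + 2, so a_2 = 8.
  3 = 1*2 + 1, so a_3 = 1.
  2 = 2*1 + 0, so a_4 = 2.
so x = [4; 14, 8, 1, 2].
Convergents (p_i = a_i*p_{i-1} + p_{i-2}, q_i = a_i*q_{i-1} + q_{i-2} with p_{-2}=0, p_{-1}=1, q_{-2}=1, q_{-1}=0), until the denominator exceeds 46:
  i=0: a_0=4, p_0 = 4*1 + 0 = 4, q_0 = 4*0 + 1 = 1.
  i=1: a_1=14, p_1 = 14*4 + 1 = 57, q_1 = 14*1 + 0 = 14.
  i=2: a_2=8, p_2 = 8*57 + 4 = 460, q_2 = 8*14 + 1 = 113.
q_2 = 113 > 46, so the last convergent with denominator <= 46 is p_1/q_1 = 57/14.
The closest fraction with denominator <= 46 is either p_1/q_1 or the intermediate fraction (k*p_1 + p_0)/(k*q_1 + q_0) with the largest k >= 1 whose denominator stays <= 46; these approach x as k grows, and every other convergent or intermediate fraction in range is farther away.
Largest k: floor((46 - q_0)/q_1) = floor((46 - 1)/14) = 3.
That gives (3*57 + 4)/(3*14 + 1) = 175/43.
Compare the errors: |x - 57/14| = |1494*14 - 57*367|/(367*14) = 3/5138, and |x - 175/43| = |1494*43 - 175*367|/(367*43) = 17/15781.
Cross-multiplying, 3*15781 = 47343 < 87346 = 17*5138, so 3/5138 is smaller: the convergent 57/14 is closer to x than 175/43.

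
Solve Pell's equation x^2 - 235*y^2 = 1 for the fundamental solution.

First expand sqrt(235) as a continued fraction. With x_i = (sqrt(235) + m_i)/d_i and (m_0, d_0) = (0, 1): a_0 = floor(sqrt(235)) = 15, since 15^2 = 225 <= 235 < 256 = 16^2.
Iterate m_{i+1} = d_i*a_i - m_i, d_{i+1} = (235 - m_{i+1}^2)/d_i, a_{i+1} = floor((a_0 + m_{i+1})/d_{i+1}):
  m_1 = 1*15 - 0 = 15, d_1 = (235 - 15^2)/1 = 10/1 = 10, a_1 = floor((15 + 15)/10) = 3.
  m_2 = 10*3 - 15 = 15, d_2 = (235 - 15^2)/10 = 10/10 = 1, a_2 = floor((15 + 15)/1) = 30.
  m_3 = 1*30 - 15 = 15, d_3 = (235 - 15^2)/1 = 10/1 = 10: (m_3, d_3) = (m_1, d_1) = (15, 10), so from here the quotients repeat a_1, a_2; the period length is 2.
So sqrt(235) = [15; (3, 30)] with period length k = 2.
k is even, so the fundamental solution of x^2 - 235y^2 = 1 is (p_{k-1}, q_{k-1}) = (p_1, q_1); compute convergents through index 1.
Convergents (p_i = a_i*p_{i-1} + p_{i-2}, q_i = a_i*q_{i-1} + q_{i-2} with p_{-2}=0, p_{-1}=1, q_{-2}=1, q_{-1}=0):
  i=0: a_0=15, p_0 = 15*1 + 0 = 15, q_0 = 15*0 + 1 = 1.
  i=1: a_1=3, p_1 = 3*15 + 1 = 46, q_1 = 3*1 + 0 = 3.
Check: 46^2 - 235*3^2 = 2116 - 2115 = 1, so (x, y) = (46, 3) solves the equation, and by the theorem it is the least positive solution.

(x, y) = (46, 3)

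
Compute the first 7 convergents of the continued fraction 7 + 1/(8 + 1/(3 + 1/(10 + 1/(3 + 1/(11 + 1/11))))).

7/1, 57/8, 178/25, 1837/258, 5689/799, 64416/9047, 714265/100316

Using the convergent recurrence p_i = a_i*p_{i-1} + p_{i-2}, q_i = a_i*q_{i-1} + q_{i-2} with p_{-2}=0, p_{-1}=1, q_{-2}=1, q_{-1}=0:
  i=0: a_0=7, p_0 = 7*1 + 0 = 7, q_0 = 7*0 + 1 = 1.
  i=1: a_1=8, p_1 = 8*7 + 1 = 57, q_1 = 8*1 + 0 = 8.
  i=2: a_2=3, p_2 = 3*57 + 7 = 178, q_2 = 3*8 + 1 = 25.
  i=3: a_3=10, p_3 = 10*178 + 57 = 1837, q_3 = 10*25 + 8 = 258.
  i=4: a_4=3, p_4 = 3*1837 + 178 = 5689, q_4 = 3*258 + 25 = 799.
  i=5: a_5=11, p_5 = 11*5689 + 1837 = 64416, q_5 = 11*799 + 258 = 9047.
  i=6: a_6=11, p_6 = 11*64416 + 5689 = 714265, q_6 = 11*9047 + 799 = 100316.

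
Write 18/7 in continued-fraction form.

[2; 1, 1, 3]

Run the Euclidean algorithm on 18 and 7; the successive quotients are the partial quotients a_0, a_1, ... (each step inverts the fractional part left over by the previous one):
  18 = 2*7 + 4, so a_0 = 2.
  7 = 1*4 + 3, so a_1 = 1.
  4 = 1*3 + 1, so a_2 = 1.
  3 = 3*1 + 0, so a_3 = 3.
The remainder reaches 0 after 4 divisions, so the expansion has 4 partial quotients, read off in order.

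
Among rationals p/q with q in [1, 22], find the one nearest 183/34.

113/21

Expand x = 183/34 as a continued fraction with the Euclidean algorithm:
  183 = 5*34 + 13, so a_0 = 5.
  34 = 2*13 + 8, so a_1 = 2.
  13 = 1*8 + 5, so a_2 = 1.
  8 = 1*5 + 3, so a_3 = 1.
  5 = 1*3 + 2, so a_4 = 1.
  3 = 1*2 + 1, so a_5 = 1.
  2 = 2*1 + 0, so a_6 = 2.
so x = [5; 2, 1, 1, 1, 1, 2].
Convergents (p_i = a_i*p_{i-1} + p_{i-2}, q_i = a_i*q_{i-1} + q_{i-2} with p_{-2}=0, p_{-1}=1, q_{-2}=1, q_{-1}=0), until the denominator exceeds 22:
  i=0: a_0=5, p_0 = 5*1 + 0 = 5, q_0 = 5*0 + 1 = 1.
  i=1: a_1=2, p_1 = 2*5 + 1 = 11, q_1 = 2*1 + 0 = 2.
  i=2: a_2=1, p_2 = 1*11 + 5 = 16, q_2 = 1*2 + 1 = 3.
  i=3: a_3=1, p_3 = 1*16 + 11 = 27, q_3 = 1*3 + 2 = 5.
  i=4: a_4=1, p_4 = 1*27 + 16 = 43, q_4 = 1*5 + 3 = 8.
  i=5: a_5=1, p_5 = 1*43 + 27 = 70, q_5 = 1*8 + 5 = 13.
  i=6: a_6=2, p_6 = 2*70 + 43 = 183, q_6 = 2*13 + 8 = 34.
q_6 = 34 > 22, so the last convergent with denominator <= 22 is p_5/q_5 = 70/13.
The closest fraction with denominator <= 22 is either p_5/q_5 or the intermediate fraction (k*p_5 + p_4)/(k*q_5 + q_4) with the largest k >= 1 whose denominator stays <= 22; these approach x as k grows, and every other convergent or intermediate fraction in range is farther away.
Largest k: floor((22 - q_4)/q_5) = floor((22 - 8)/13) = 1.
That gives (1*70 + 43)/(1*13 + 8) = 113/21.
Compare the errors: |x - 70/13| = |183*13 - 70*34|/(34*13) = 1/442, and |x - 113/21| = |183*21 - 113*34|/(34*21) = 1/714.
Cross-multiplying, 1*442 = 442 < 714 = 1*714, so 1/714 is smaller: the intermediate fraction 113/21 is closer to x than 70/13.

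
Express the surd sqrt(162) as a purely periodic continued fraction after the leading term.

[12; (1, 2, 1, 2, 12, 2, 1, 2, 1, 24)]

Write x_i = (sqrt(162) + m_i)/d_i with (m_0, d_0) = (0, 1). a_0 = floor(sqrt(162)) = 12, since 12^2 = 144 <= 162 < 169 = 13^2.
Iterate m_{i+1} = d_i*a_i - m_i, d_{i+1} = (162 - m_{i+1}^2)/d_i, a_{i+1} = floor((a_0 + m_{i+1})/d_{i+1}):
  m_1 = 1*12 - 0 = 12, d_1 = (162 - 12^2)/1 = 18/1 = 18, a_1 = floor((12 + 12)/18) = 1.
  m_2 = 18*1 - 12 = 6, d_2 = (162 - 6^2)/18 = 126/18 = 7, a_2 = floor((12 + 6)/7) = 2.
  m_3 = 7*2 - 6 = 8, d_3 = (162 - 8^2)/7 = 98/7 = 14, a_3 = floor((12 + 8)/14) = 1.
  m_4 = 14*1 - 8 = 6, d_4 = (162 - 6^2)/14 = 126/14 = 9, a_4 = floor((12 + 6)/9) = 2.
  m_5 = 9*2 - 6 = 12, d_5 = (162 - 12^2)/9 = 18/9 = 2, a_5 = floor((12 + 12)/2) = 12.
  m_6 = 2*12 - 12 = 12, d_6 = (162 - 12^2)/2 = 18/2 = 9, a_6 = floor((12 + 12)/9) = 2.
  m_7 = 9*2 - 12 = 6, d_7 = (162 - 6^2)/9 = 126/9 = 14, a_7 = floor((12 + 6)/14) = 1.
  m_8 = 14*1 - 6 = 8, d_8 = (162 - 8^2)/14 = 98/14 = 7, a_8 = floor((12 + 8)/7) = 2.
  m_9 = 7*2 - 8 = 6, d_9 = (162 - 6^2)/7 = 126/7 = 18, a_9 = floor((12 + 6)/18) = 1.
  m_10 = 18*1 - 6 = 12, d_10 = (162 - 12^2)/18 = 18/18 = 1, a_10 = floor((12 + 12)/1) = 24.
  m_11 = 1*24 - 12 = 12, d_11 = (162 - 12^2)/1 = 18/1 = 18: (m_11, d_11) = (m_1, d_1) = (12, 18), so from here the quotients repeat a_1, ..., a_10; the period length is 10.
Hence the expansion of sqrt(162) is a_0 = 12 followed by the repeating block 1, 2, 1, 2, 12, 2, 1, 2, 1, 24 (period 10).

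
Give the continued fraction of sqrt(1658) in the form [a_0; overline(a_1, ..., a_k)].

[40; overline(1, 2, 1, 1, 4, 4, 1, 1, 2, 1, 80)]

Write x_i = (sqrt(1658) + m_i)/d_i with (m_0, d_0) = (0, 1). a_0 = floor(sqrt(1658)) = 40, since 40^2 = 1600 <= 1658 < 1681 = 41^2.
Iterate m_{i+1} = d_i*a_i - m_i, d_{i+1} = (1658 - m_{i+1}^2)/d_i, a_{i+1} = floor((a_0 + m_{i+1})/d_{i+1}):
  m_1 = 1*40 - 0 = 40, d_1 = (1658 - 40^2)/1 = 58/1 = 58, a_1 = floor((40 + 40)/58) = 1.
  m_2 = 58*1 - 40 = 18, d_2 = (1658 - 18^2)/58 = 1334/58 = 23, a_2 = floor((40 + 18)/23) = 2.
  m_3 = 23*2 - 18 = 28, d_3 = (1658 - 28^2)/23 = 874/23 = 38, a_3 = floor((40 + 28)/38) = 1.
  m_4 = 38*1 - 28 = 10, d_4 = (1658 - 10^2)/38 = 1558/38 = 41, a_4 = floor((40 + 10)/41) = 1.
  m_5 = 41*1 - 10 = 31, d_5 = (1658 - 31^2)/41 = 697/41 = 17, a_5 = floor((40 + 31)/17) = 4.
  m_6 = 17*4 - 31 = 37, d_6 = (1658 - 37^2)/17 = 289/17 = 17, a_6 = floor((40 + 37)/17) = 4.
  m_7 = 17*4 - 37 = 31, d_7 = (1658 - 31^2)/17 = 697/17 = 41, a_7 = floor((40 + 31)/41) = 1.
  m_8 = 41*1 - 31 = 10, d_8 = (1658 - 10^2)/41 = 1558/41 = 38, a_8 = floor((40 + 10)/38) = 1.
  m_9 = 38*1 - 10 = 28, d_9 = (1658 - 28^2)/38 = 874/38 = 23, a_9 = floor((40 + 28)/23) = 2.
  m_10 = 23*2 - 28 = 18, d_10 = (1658 - 18^2)/23 = 1334/23 = 58, a_10 = floor((40 + 18)/58) = 1.
  m_11 = 58*1 - 18 = 40, d_11 = (1658 - 40^2)/58 = 58/58 = 1, a_11 = floor((40 + 40)/1) = 80.
  m_12 = 1*80 - 40 = 40, d_12 = (1658 - 40^2)/1 = 58/1 = 58: (m_12, d_12) = (m_1, d_1) = (40, 58), so from here the quotients repeat a_1, ..., a_11; the period length is 11.
Hence the expansion of sqrt(1658) is a_0 = 40 followed by the repeating block 1, 2, 1, 1, 4, 4, 1, 1, 2, 1, 80 (period 11).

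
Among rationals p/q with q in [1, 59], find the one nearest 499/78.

371/58

Expand x = 499/78 as a continued fraction with the Euclidean algorithm:
  499 = 6*78 + 31, so a_0 = 6.
  78 = 2*31 + 16, so a_1 = 2.
  31 = 1*16 + 15, so a_2 = 1.
  16 = 1*15 + 1, so a_3 = 1.
  15 = 15*1 + 0, so a_4 = 15.
so x = [6; 2, 1, 1, 15].
Convergents (p_i = a_i*p_{i-1} + p_{i-2}, q_i = a_i*q_{i-1} + q_{i-2} with p_{-2}=0, p_{-1}=1, q_{-2}=1, q_{-1}=0), until the denominator exceeds 59:
  i=0: a_0=6, p_0 = 6*1 + 0 = 6, q_0 = 6*0 + 1 = 1.
  i=1: a_1=2, p_1 = 2*6 + 1 = 13, q_1 = 2*1 + 0 = 2.
  i=2: a_2=1, p_2 = 1*13 + 6 = 19, q_2 = 1*2 + 1 = 3.
  i=3: a_3=1, p_3 = 1*19 + 13 = 32, q_3 = 1*3 + 2 = 5.
  i=4: a_4=15, p_4 = 15*32 + 19 = 499, q_4 = 15*5 + 3 = 78.
q_4 = 78 > 59, so the last convergent with denominator <= 59 is p_3/q_3 = 32/5.
The closest fraction with denominator <= 59 is either p_3/q_3 or the intermediate fraction (k*p_3 + p_2)/(k*q_3 + q_2) with the largest k >= 1 whose denominator stays <= 59; these approach x as k grows, and every other convergent or intermediate fraction in range is farther away.
Largest k: floor((59 - q_2)/q_3) = floor((59 - 3)/5) = 11.
That gives (11*32 + 19)/(11*5 + 3) = 371/58.
Compare the errors: |x - 32/5| = |499*5 - 32*78|/(78*5) = 1/390, and |x - 371/58| = |499*58 - 371*78|/(78*58) = 4/4524.
Cross-multiplying, 4*390 = 1560 < 4524 = 1*4524, so 4/4524 is smaller: the intermediate fraction 371/58 is closer to x than 32/5.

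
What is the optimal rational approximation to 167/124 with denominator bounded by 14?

Expand x = 167/124 as a continued fraction with the Euclidean algorithm:
  167 = 1*124 + 43, so a_0 = 1.
  124 = 2*43 + 38, so a_1 = 2.
  43 = 1*38 + 5, so a_2 = 1.
  38 = 7*5 + 3, so a_3 = 7.
  5 = 1*3 + 2, so a_4 = 1.
  3 = 1*2 + 1, so a_5 = 1.
  2 = 2*1 + 0, so a_6 = 2.
so x = [1; 2, 1, 7, 1, 1, 2].
Convergents (p_i = a_i*p_{i-1} + p_{i-2}, q_i = a_i*q_{i-1} + q_{i-2} with p_{-2}=0, p_{-1}=1, q_{-2}=1, q_{-1}=0), until the denominator exceeds 14:
  i=0: a_0=1, p_0 = 1*1 + 0 = 1, q_0 = 1*0 + 1 = 1.
  i=1: a_1=2, p_1 = 2*1 + 1 = 3, q_1 = 2*1 + 0 = 2.
  i=2: a_2=1, p_2 = 1*3 + 1 = 4, q_2 = 1*2 + 1 = 3.
  i=3: a_3=7, p_3 = 7*4 + 3 = 31, q_3 = 7*3 + 2 = 23.
q_3 = 23 > 14, so the last convergent with denominator <= 14 is p_2/q_2 = 4/3.
The closest fraction with denominator <= 14 is either p_2/q_2 or the intermediate fraction (k*p_2 + p_1)/(k*q_2 + q_1) with the largest k >= 1 whose denominator stays <= 14; these approach x as k grows, and every other convergent or intermediate fraction in range is farther away.
Largest k: floor((14 - q_1)/q_2) = floor((14 - 2)/3) = 4.
That gives (4*4 + 3)/(4*3 + 2) = 19/14.
Compare the errors: |x - 4/3| = |167*3 - 4*124|/(124*3) = 5/372, and |x - 19/14| = |167*14 - 19*124|/(124*14) = 18/1736.
Cross-multiplying, 18*372 = 6696 < 8680 = 5*1736, so 18/1736 is smaller: the intermediate fraction 19/14 is closer to x than 4/3.

19/14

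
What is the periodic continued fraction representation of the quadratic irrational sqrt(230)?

[15; (6, 30)]

Write x_i = (sqrt(230) + m_i)/d_i with (m_0, d_0) = (0, 1). a_0 = floor(sqrt(230)) = 15, since 15^2 = 225 <= 230 < 256 = 16^2.
Iterate m_{i+1} = d_i*a_i - m_i, d_{i+1} = (230 - m_{i+1}^2)/d_i, a_{i+1} = floor((a_0 + m_{i+1})/d_{i+1}):
  m_1 = 1*15 - 0 = 15, d_1 = (230 - 15^2)/1 = 5/1 = 5, a_1 = floor((15 + 15)/5) = 6.
  m_2 = 5*6 - 15 = 15, d_2 = (230 - 15^2)/5 = 5/5 = 1, a_2 = floor((15 + 15)/1) = 30.
  m_3 = 1*30 - 15 = 15, d_3 = (230 - 15^2)/1 = 5/1 = 5: (m_3, d_3) = (m_1, d_1) = (15, 5), so from here the quotients repeat a_1, a_2; the period length is 2.
Hence the expansion of sqrt(230) is a_0 = 15 followed by the repeating block 6, 30 (period 2).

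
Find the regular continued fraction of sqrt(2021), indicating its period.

[44; (1, 21, 2, 21, 1, 88)]

Write x_i = (sqrt(2021) + m_i)/d_i with (m_0, d_0) = (0, 1). a_0 = floor(sqrt(2021)) = 44, since 44^2 = 1936 <= 2021 < 2025 = 45^2.
Iterate m_{i+1} = d_i*a_i - m_i, d_{i+1} = (2021 - m_{i+1}^2)/d_i, a_{i+1} = floor((a_0 + m_{i+1})/d_{i+1}):
  m_1 = 1*44 - 0 = 44, d_1 = (2021 - 44^2)/1 = 85/1 = 85, a_1 = floor((44 + 44)/85) = 1.
  m_2 = 85*1 - 44 = 41, d_2 = (2021 - 41^2)/85 = 340/85 = 4, a_2 = floor((44 + 41)/4) = 21.
  m_3 = 4*21 - 41 = 43, d_3 = (2021 - 43^2)/4 = 172/4 = 43, a_3 = floor((44 + 43)/43) = 2.
  m_4 = 43*2 - 43 = 43, d_4 = (2021 - 43^2)/43 = 172/43 = 4, a_4 = floor((44 + 43)/4) = 21.
  m_5 = 4*21 - 43 = 41, d_5 = (2021 - 41^2)/4 = 340/4 = 85, a_5 = floor((44 + 41)/85) = 1.
  m_6 = 85*1 - 41 = 44, d_6 = (2021 - 44^2)/85 = 85/85 = 1, a_6 = floor((44 + 44)/1) = 88.
  m_7 = 1*88 - 44 = 44, d_7 = (2021 - 44^2)/1 = 85/1 = 85: (m_7, d_7) = (m_1, d_1) = (44, 85), so from here the quotients repeat a_1, ..., a_6; the period length is 6.
Hence the expansion of sqrt(2021) is a_0 = 44 followed by the repeating block 1, 21, 2, 21, 1, 88 (period 6).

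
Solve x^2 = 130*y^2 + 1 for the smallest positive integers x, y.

(x, y) = (6499, 570)

First expand sqrt(130) as a continued fraction. With x_i = (sqrt(130) + m_i)/d_i and (m_0, d_0) = (0, 1): a_0 = floor(sqrt(130)) = 11, since 11^2 = 121 <= 130 < 144 = 12^2.
Iterate m_{i+1} = d_i*a_i - m_i, d_{i+1} = (130 - m_{i+1}^2)/d_i, a_{i+1} = floor((a_0 + m_{i+1})/d_{i+1}):
  m_1 = 1*11 - 0 = 11, d_1 = (130 - 11^2)/1 = 9/1 = 9, a_1 = floor((11 + 11)/9) = 2.
  m_2 = 9*2 - 11 = 7, d_2 = (130 - 7^2)/9 = 81/9 = 9, a_2 = floor((11 + 7)/9) = 2.
  m_3 = 9*2 - 7 = 11, d_3 = (130 - 11^2)/9 = 9/9 = 1, a_3 = floor((11 + 11)/1) = 22.
  m_4 = 1*22 - 11 = 11, d_4 = (130 - 11^2)/1 = 9/1 = 9: (m_4, d_4) = (m_1, d_1) = (11, 9), so from here the quotients repeat a_1, ..., a_3; the period length is 3.
So sqrt(130) = [11; (2, 2, 22)] with period length k = 3.
k is odd, so (p_{k-1}, q_{k-1}) only solves x^2 - 130y^2 = -1 and the fundamental solution of x^2 - 130y^2 = 1 is (p_{2k-1}, q_{2k-1}) = (p_5, q_5); compute convergents through index 5, running through the period twice.
Convergents (p_i = a_i*p_{i-1} + p_{i-2}, q_i = a_i*q_{i-1} + q_{i-2} with p_{-2}=0, p_{-1}=1, q_{-2}=1, q_{-1}=0):
  i=0: a_0=11, p_0 = 11*1 + 0 = 11, q_0 = 11*0 + 1 = 1.
  i=1: a_1=2, p_1 = 2*11 + 1 = 23, q_1 = 2*1 + 0 = 2.
  i=2: a_2=2, p_2 = 2*23 + 11 = 57, q_2 = 2*2 + 1 = 5.
  i=3: a_3=22, p_3 = 22*57 + 23 = 1277, q_3 = 22*5 + 2 = 112.
  i=4: a_4=2, p_4 = 2*1277 + 57 = 2611, q_4 = 2*112 + 5 = 229.
  i=5: a_5=2, p_5 = 2*2611 + 1277 = 6499, q_5 = 2*229 + 112 = 570.
Indeed p_2^2 - 130*q_2^2 = 3249 - 3250 = -1, not +1.
Check: 6499^2 - 130*570^2 = 42237001 - 42237000 = 1, so (x, y) = (6499, 570) solves the equation, and by the theorem it is the least positive solution.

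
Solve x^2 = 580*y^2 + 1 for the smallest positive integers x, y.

(x, y) = (289, 12)

First expand sqrt(580) as a continued fraction. With x_i = (sqrt(580) + m_i)/d_i and (m_0, d_0) = (0, 1): a_0 = floor(sqrt(580)) = 24, since 24^2 = 576 <= 580 < 625 = 25^2.
Iterate m_{i+1} = d_i*a_i - m_i, d_{i+1} = (580 - m_{i+1}^2)/d_i, a_{i+1} = floor((a_0 + m_{i+1})/d_{i+1}):
  m_1 = 1*24 - 0 = 24, d_1 = (580 - 24^2)/1 = 4/1 = 4, a_1 = floor((24 + 24)/4) = 12.
  m_2 = 4*12 - 24 = 24, d_2 = (580 - 24^2)/4 = 4/4 = 1, a_2 = floor((24 + 24)/1) = 48.
  m_3 = 1*48 - 24 = 24, d_3 = (580 - 24^2)/1 = 4/1 = 4: (m_3, d_3) = (m_1, d_1) = (24, 4), so from here the quotients repeat a_1, a_2; the period length is 2.
So sqrt(580) = [24; (12, 48)] with period length k = 2.
k is even, so the fundamental solution of x^2 - 580y^2 = 1 is (p_{k-1}, q_{k-1}) = (p_1, q_1); compute convergents through index 1.
Convergents (p_i = a_i*p_{i-1} + p_{i-2}, q_i = a_i*q_{i-1} + q_{i-2} with p_{-2}=0, p_{-1}=1, q_{-2}=1, q_{-1}=0):
  i=0: a_0=24, p_0 = 24*1 + 0 = 24, q_0 = 24*0 + 1 = 1.
  i=1: a_1=12, p_1 = 12*24 + 1 = 289, q_1 = 12*1 + 0 = 12.
Check: 289^2 - 580*12^2 = 83521 - 83520 = 1, so (x, y) = (289, 12) solves the equation, and by the theorem it is the least positive solution.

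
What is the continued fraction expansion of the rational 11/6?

[1; 1, 5]

Run the Euclidean algorithm on 11 and 6; the successive quotients are the partial quotients a_0, a_1, ... (each step inverts the fractional part left over by the previous one):
  11 = 1*6 + 5, so a_0 = 1.
  6 = 1*5 + 1, so a_1 = 1.
  5 = 5*1 + 0, so a_2 = 5.
The remainder reaches 0 after 3 divisions, so the expansion has 3 partial quotients, read off in order.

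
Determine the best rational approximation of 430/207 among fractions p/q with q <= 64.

27/13

Expand x = 430/207 as a continued fraction with the Euclidean algorithm:
  430 = 2*207 + 16, so a_0 = 2.
  207 = 12*16 + 15, so a_1 = 12.
  16 = 1*15 + 1, so a_2 = 1.
  15 = 15*1 + 0, so a_3 = 15.
so x = [2; 12, 1, 15].
Convergents (p_i = a_i*p_{i-1} + p_{i-2}, q_i = a_i*q_{i-1} + q_{i-2} with p_{-2}=0, p_{-1}=1, q_{-2}=1, q_{-1}=0), until the denominator exceeds 64:
  i=0: a_0=2, p_0 = 2*1 + 0 = 2, q_0 = 2*0 + 1 = 1.
  i=1: a_1=12, p_1 = 12*2 + 1 = 25, q_1 = 12*1 + 0 = 12.
  i=2: a_2=1, p_2 = 1*25 + 2 = 27, q_2 = 1*12 + 1 = 13.
  i=3: a_3=15, p_3 = 15*27 + 25 = 430, q_3 = 15*13 + 12 = 207.
q_3 = 207 > 64, so the last convergent with denominator <= 64 is p_2/q_2 = 27/13.
The closest fraction with denominator <= 64 is either p_2/q_2 or the intermediate fraction (k*p_2 + p_1)/(k*q_2 + q_1) with the largest k >= 1 whose denominator stays <= 64; these approach x as k grows, and every other convergent or intermediate fraction in range is farther away.
Largest k: floor((64 - q_1)/q_2) = floor((64 - 12)/13) = 4.
That gives (4*27 + 25)/(4*13 + 12) = 133/64.
Compare the errors: |x - 27/13| = |430*13 - 27*207|/(207*13) = 1/2691, and |x - 133/64| = |430*64 - 133*207|/(207*64) = 11/13248.
Cross-multiplying, 1*13248 = 13248 < 29601 = 11*2691, so 1/2691 is smaller: the convergent 27/13 is closer to x than 133/64.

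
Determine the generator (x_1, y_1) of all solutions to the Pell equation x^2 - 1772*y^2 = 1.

First expand sqrt(1772) as a continued fraction. With x_i = (sqrt(1772) + m_i)/d_i and (m_0, d_0) = (0, 1): a_0 = floor(sqrt(1772)) = 42, since 42^2 = 1764 <= 1772 < 1849 = 43^2.
Iterate m_{i+1} = d_i*a_i - m_i, d_{i+1} = (1772 - m_{i+1}^2)/d_i, a_{i+1} = floor((a_0 + m_{i+1})/d_{i+1}):
  m_1 = 1*42 - 0 = 42, d_1 = (1772 - 42^2)/1 = 8/1 = 8, a_1 = floor((42 + 42)/8) = 10.
  m_2 = 8*10 - 42 = 38, d_2 = (1772 - 38^2)/8 = 328/8 = 41, a_2 = floor((42 + 38)/41) = 1.
  m_3 = 41*1 - 38 = 3, d_3 = (1772 - 3^2)/41 = 1763/41 = 43, a_3 = floor((42 + 3)/43) = 1.
  m_4 = 43*1 - 3 = 40, d_4 = (1772 - 40^2)/43 = 172/43 = 4, a_4 = floor((42 + 40)/4) = 20.
  m_5 = 4*20 - 40 = 40, d_5 = (1772 - 40^2)/4 = 172/4 = 43, a_5 = floor((42 + 40)/43) = 1.
  m_6 = 43*1 - 40 = 3, d_6 = (1772 - 3^2)/43 = 1763/43 = 41, a_6 = floor((42 + 3)/41) = 1.
  m_7 = 41*1 - 3 = 38, d_7 = (1772 - 38^2)/41 = 328/41 = 8, a_7 = floor((42 + 38)/8) = 10.
  m_8 = 8*10 - 38 = 42, d_8 = (1772 - 42^2)/8 = 8/8 = 1, a_8 = floor((42 + 42)/1) = 84.
  m_9 = 1*84 - 42 = 42, d_9 = (1772 - 42^2)/1 = 8/1 = 8: (m_9, d_9) = (m_1, d_1) = (42, 8), so from here the quotients repeat a_1, ..., a_8; the period length is 8.
So sqrt(1772) = [42; (10, 1, 1, 20, 1, 1, 10, 84)] with period length k = 8.
k is even, so the fundamental solution of x^2 - 1772y^2 = 1 is (p_{k-1}, q_{k-1}) = (p_7, q_7); compute convergents through index 7.
Convergents (p_i = a_i*p_{i-1} + p_{i-2}, q_i = a_i*q_{i-1} + q_{i-2} with p_{-2}=0, p_{-1}=1, q_{-2}=1, q_{-1}=0):
  i=0: a_0=42, p_0 = 42*1 + 0 = 42, q_0 = 42*0 + 1 = 1.
  i=1: a_1=10, p_1 = 10*42 + 1 = 421, q_1 = 10*1 + 0 = 10.
  i=2: a_2=1, p_2 = 1*421 + 42 = 463, q_2 = 1*10 + 1 = 11.
  i=3: a_3=1, p_3 = 1*463 + 421 = 884, q_3 = 1*11 + 10 = 21.
  i=4: a_4=20, p_4 = 20*884 + 463 = 18143, q_4 = 20*21 + 11 = 431.
  i=5: a_5=1, p_5 = 1*18143 + 884 = 19027, q_5 = 1*431 + 21 = 452.
  i=6: a_6=1, p_6 = 1*19027 + 18143 = 37170, q_6 = 1*452 + 431 = 883.
  i=7: a_7=10, p_7 = 10*37170 + 19027 = 390727, q_7 = 10*883 + 452 = 9282.
Check: 390727^2 - 1772*9282^2 = 152667588529 - 152667588528 = 1, so (x, y) = (390727, 9282) solves the equation, and by the theorem it is the least positive solution.

(x, y) = (390727, 9282)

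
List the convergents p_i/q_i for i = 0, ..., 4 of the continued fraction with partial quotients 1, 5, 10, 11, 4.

1/1, 6/5, 61/51, 677/566, 2769/2315

Using the convergent recurrence p_i = a_i*p_{i-1} + p_{i-2}, q_i = a_i*q_{i-1} + q_{i-2} with p_{-2}=0, p_{-1}=1, q_{-2}=1, q_{-1}=0:
  i=0: a_0=1, p_0 = 1*1 + 0 = 1, q_0 = 1*0 + 1 = 1.
  i=1: a_1=5, p_1 = 5*1 + 1 = 6, q_1 = 5*1 + 0 = 5.
  i=2: a_2=10, p_2 = 10*6 + 1 = 61, q_2 = 10*5 + 1 = 51.
  i=3: a_3=11, p_3 = 11*61 + 6 = 677, q_3 = 11*51 + 5 = 566.
  i=4: a_4=4, p_4 = 4*677 + 61 = 2769, q_4 = 4*566 + 51 = 2315.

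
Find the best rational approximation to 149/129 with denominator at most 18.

15/13

Expand x = 149/129 as a continued fraction with the Euclidean algorithm:
  149 = 1*129 + 20, so a_0 = 1.
  129 = 6*20 + 9, so a_1 = 6.
  20 = 2*9 + 2, so a_2 = 2.
  9 = 4*2 + 1, so a_3 = 4.
  2 = 2*1 + 0, so a_4 = 2.
so x = [1; 6, 2, 4, 2].
Convergents (p_i = a_i*p_{i-1} + p_{i-2}, q_i = a_i*q_{i-1} + q_{i-2} with p_{-2}=0, p_{-1}=1, q_{-2}=1, q_{-1}=0), until the denominator exceeds 18:
  i=0: a_0=1, p_0 = 1*1 + 0 = 1, q_0 = 1*0 + 1 = 1.
  i=1: a_1=6, p_1 = 6*1 + 1 = 7, q_1 = 6*1 + 0 = 6.
  i=2: a_2=2, p_2 = 2*7 + 1 = 15, q_2 = 2*6 + 1 = 13.
  i=3: a_3=4, p_3 = 4*15 + 7 = 67, q_3 = 4*13 + 6 = 58.
q_3 = 58 > 18, so the last convergent with denominator <= 18 is p_2/q_2 = 15/13.
The closest fraction with denominator <= 18 is either p_2/q_2 or the intermediate fraction (k*p_2 + p_1)/(k*q_2 + q_1) with the largest k >= 1 whose denominator stays <= 18; these approach x as k grows, and every other convergent or intermediate fraction in range is farther away.
Largest k: floor((18 - q_1)/q_2) = floor((18 - 6)/13) = 0.
Since k = 0, no intermediate fraction beyond p_2/q_2 has denominator <= 18, so the convergent 15/13 is the closest (its error is |149*13 - 15*129|/(129*13) = 2/1677).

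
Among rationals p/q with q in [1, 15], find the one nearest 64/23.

39/14

Expand x = 64/23 as a continued fraction with the Euclidean algorithm:
  64 = 2*23 + 18, so a_0 = 2.
  23 = 1*18 + 5, so a_1 = 1.
  18 = 3*5 + 3, so a_2 = 3.
  5 = 1*3 + 2, so a_3 = 1.
  3 = 1*2 + 1, so a_4 = 1.
  2 = 2*1 + 0, so a_5 = 2.
so x = [2; 1, 3, 1, 1, 2].
Convergents (p_i = a_i*p_{i-1} + p_{i-2}, q_i = a_i*q_{i-1} + q_{i-2} with p_{-2}=0, p_{-1}=1, q_{-2}=1, q_{-1}=0), until the denominator exceeds 15:
  i=0: a_0=2, p_0 = 2*1 + 0 = 2, q_0 = 2*0 + 1 = 1.
  i=1: a_1=1, p_1 = 1*2 + 1 = 3, q_1 = 1*1 + 0 = 1.
  i=2: a_2=3, p_2 = 3*3 + 2 = 11, q_2 = 3*1 + 1 = 4.
  i=3: a_3=1, p_3 = 1*11 + 3 = 14, q_3 = 1*4 + 1 = 5.
  i=4: a_4=1, p_4 = 1*14 + 11 = 25, q_4 = 1*5 + 4 = 9.
  i=5: a_5=2, p_5 = 2*25 + 14 = 64, q_5 = 2*9 + 5 = 23.
q_5 = 23 > 15, so the last convergent with denominator <= 15 is p_4/q_4 = 25/9.
The closest fraction with denominator <= 15 is either p_4/q_4 or the intermediate fraction (k*p_4 + p_3)/(k*q_4 + q_3) with the largest k >= 1 whose denominator stays <= 15; these approach x as k grows, and every other convergent or intermediate fraction in range is farther away.
Largest k: floor((15 - q_3)/q_4) = floor((15 - 5)/9) = 1.
That gives (1*25 + 14)/(1*9 + 5) = 39/14.
Compare the errors: |x - 25/9| = |64*9 - 25*23|/(23*9) = 1/207, and |x - 39/14| = |64*14 - 39*23|/(23*14) = 1/322.
Cross-multiplying, 1*207 = 207 < 322 = 1*322, so 1/322 is smaller: the intermediate fraction 39/14 is closer to x than 25/9.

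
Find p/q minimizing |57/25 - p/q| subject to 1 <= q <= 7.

16/7

Expand x = 57/25 as a continued fraction with the Euclidean algorithm:
  57 = 2*25 + 7, so a_0 = 2.
  25 = 3*7 + 4, so a_1 = 3.
  7 = 1*4 + 3, so a_2 = 1.
  4 = 1*3 + 1, so a_3 = 1.
  3 = 3*1 + 0, so a_4 = 3.
so x = [2; 3, 1, 1, 3].
Convergents (p_i = a_i*p_{i-1} + p_{i-2}, q_i = a_i*q_{i-1} + q_{i-2} with p_{-2}=0, p_{-1}=1, q_{-2}=1, q_{-1}=0), until the denominator exceeds 7:
  i=0: a_0=2, p_0 = 2*1 + 0 = 2, q_0 = 2*0 + 1 = 1.
  i=1: a_1=3, p_1 = 3*2 + 1 = 7, q_1 = 3*1 + 0 = 3.
  i=2: a_2=1, p_2 = 1*7 + 2 = 9, q_2 = 1*3 + 1 = 4.
  i=3: a_3=1, p_3 = 1*9 + 7 = 16, q_3 = 1*4 + 3 = 7.
  i=4: a_4=3, p_4 = 3*16 + 9 = 57, q_4 = 3*7 + 4 = 25.
q_4 = 25 > 7, so the last convergent with denominator <= 7 is p_3/q_3 = 16/7.
The closest fraction with denominator <= 7 is either p_3/q_3 or the intermediate fraction (k*p_3 + p_2)/(k*q_3 + q_2) with the largest k >= 1 whose denominator stays <= 7; these approach x as k grows, and every other convergent or intermediate fraction in range is farther away.
Largest k: floor((7 - q_2)/q_3) = floor((7 - 4)/7) = 0.
Since k = 0, no intermediate fraction beyond p_3/q_3 has denominator <= 7, so the convergent 16/7 is the closest (its error is |57*7 - 16*25|/(25*7) = 1/175).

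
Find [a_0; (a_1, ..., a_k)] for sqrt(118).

[10; (1, 6, 3, 2, 10, 2, 3, 6, 1, 20)]

Write x_i = (sqrt(118) + m_i)/d_i with (m_0, d_0) = (0, 1). a_0 = floor(sqrt(118)) = 10, since 10^2 = 100 <= 118 < 121 = 11^2.
Iterate m_{i+1} = d_i*a_i - m_i, d_{i+1} = (118 - m_{i+1}^2)/d_i, a_{i+1} = floor((a_0 + m_{i+1})/d_{i+1}):
  m_1 = 1*10 - 0 = 10, d_1 = (118 - 10^2)/1 = 18/1 = 18, a_1 = floor((10 + 10)/18) = 1.
  m_2 = 18*1 - 10 = 8, d_2 = (118 - 8^2)/18 = 54/18 = 3, a_2 = floor((10 + 8)/3) = 6.
  m_3 = 3*6 - 8 = 10, d_3 = (118 - 10^2)/3 = 18/3 = 6, a_3 = floor((10 + 10)/6) = 3.
  m_4 = 6*3 - 10 = 8, d_4 = (118 - 8^2)/6 = 54/6 = 9, a_4 = floor((10 + 8)/9) = 2.
  m_5 = 9*2 - 8 = 10, d_5 = (118 - 10^2)/9 = 18/9 = 2, a_5 = floor((10 + 10)/2) = 10.
  m_6 = 2*10 - 10 = 10, d_6 = (118 - 10^2)/2 = 18/2 = 9, a_6 = floor((10 + 10)/9) = 2.
  m_7 = 9*2 - 10 = 8, d_7 = (118 - 8^2)/9 = 54/9 = 6, a_7 = floor((10 + 8)/6) = 3.
  m_8 = 6*3 - 8 = 10, d_8 = (118 - 10^2)/6 = 18/6 = 3, a_8 = floor((10 + 10)/3) = 6.
  m_9 = 3*6 - 10 = 8, d_9 = (118 - 8^2)/3 = 54/3 = 18, a_9 = floor((10 + 8)/18) = 1.
  m_10 = 18*1 - 8 = 10, d_10 = (118 - 10^2)/18 = 18/18 = 1, a_10 = floor((10 + 10)/1) = 20.
  m_11 = 1*20 - 10 = 10, d_11 = (118 - 10^2)/1 = 18/1 = 18: (m_11, d_11) = (m_1, d_1) = (10, 18), so from here the quotients repeat a_1, ..., a_10; the period length is 10.
Hence the expansion of sqrt(118) is a_0 = 10 followed by the repeating block 1, 6, 3, 2, 10, 2, 3, 6, 1, 20 (period 10).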